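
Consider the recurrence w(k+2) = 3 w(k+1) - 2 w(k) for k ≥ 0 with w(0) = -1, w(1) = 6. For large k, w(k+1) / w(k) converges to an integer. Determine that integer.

2

The characteristic equation is r^2 - 3r + 2 = 0, which factors as (r - 2)(r - 1) = 0.
So the roots are 2 and 1. Since |2| > |1| and the coefficient of 2^k is non-zero, the ratio tends to 2.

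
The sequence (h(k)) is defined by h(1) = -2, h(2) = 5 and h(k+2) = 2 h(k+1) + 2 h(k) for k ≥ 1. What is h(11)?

h(3) = 2·5 + 2·(-2) = 6
h(4) = 2·6 + 2·5 = 22
h(5) = 2·22 + 2·6 = 56
h(6) = 2·56 + 2·22 = 156
h(7) = 2·156 + 2·56 = 424
h(8) = 2·424 + 2·156 = 1160
h(9) = 2·1160 + 2·424 = 3168
h(10) = 2·3168 + 2·1160 = 8656
h(11) = 2·8656 + 2·3168 = 23648

23648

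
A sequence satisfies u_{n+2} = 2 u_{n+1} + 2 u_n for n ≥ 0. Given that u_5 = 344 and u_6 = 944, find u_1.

Rearranging, u_{n-2} = (u_n - 2 u_{n-1}) / 2.
u_4 = (944 - 2·344) / 2 = 256/2 = 128
u_3 = (344 - 2·128) / 2 = 88/2 = 44
u_2 = (128 - 2·44) / 2 = 40/2 = 20
u_1 = (44 - 2·20) / 2 = 4/2 = 2

2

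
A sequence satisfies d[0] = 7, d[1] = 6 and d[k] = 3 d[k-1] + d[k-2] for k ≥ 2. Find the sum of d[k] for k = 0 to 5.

1272

d[2] = 3·6 + 7 = 25
d[3] = 3·25 + 6 = 81
d[4] = 3·81 + 25 = 268
d[5] = 3·268 + 81 = 885
Sum = 7 + 6 + 25 + 81 + 268 + 885 = 1272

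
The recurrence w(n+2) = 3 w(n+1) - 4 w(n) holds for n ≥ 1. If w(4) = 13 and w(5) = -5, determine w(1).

Rearranging, w(n-2) = (w(n) - 3 w(n-1)) / -4.
w(3) = (-5 - 3·13) / -4 = -44/-4 = 11
w(2) = (13 - 3·11) / -4 = -20/-4 = 5
w(1) = (11 - 3·5) / -4 = -4/-4 = 1

1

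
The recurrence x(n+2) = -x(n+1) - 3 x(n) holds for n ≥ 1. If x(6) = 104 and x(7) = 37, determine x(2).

-1

Rearranging, x(n-2) = (x(n) + x(n-1)) / -3.
x(5) = (37 + 104) / -3 = 141/-3 = -47
x(4) = (104 + (-47)) / -3 = 57/-3 = -19
x(3) = (-47 + (-19)) / -3 = -66/-3 = 22
x(2) = (-19 + 22) / -3 = 3/-3 = -1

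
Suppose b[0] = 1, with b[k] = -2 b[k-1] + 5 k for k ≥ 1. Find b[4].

6

b[1] = -2·1 + 5 = 3
b[2] = -2·3 + 10 = 4
b[3] = -2·4 + 15 = 7
b[4] = -2·7 + 20 = 6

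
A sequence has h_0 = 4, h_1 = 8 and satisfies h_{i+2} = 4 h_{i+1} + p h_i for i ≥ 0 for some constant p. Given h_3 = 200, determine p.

3

h_2 = 32 + 4p
h_3 = 128 + 24p
So 128 + 24p = 200, giving p = 3.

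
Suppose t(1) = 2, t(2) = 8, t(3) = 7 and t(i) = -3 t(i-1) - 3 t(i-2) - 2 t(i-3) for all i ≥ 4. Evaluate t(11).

t(4) = -3(7) - 3(8) - 2(2) = -49
t(5) = -3(-49) - 3(7) - 2(8) = 110
t(6) = -3(110) - 3(-49) - 2(7) = -197
t(7) = -3(-197) - 3(110) - 2(-49) = 359
t(8) = -3(359) - 3(-197) - 2(110) = -706
t(9) = -3(-706) - 3(359) - 2(-197) = 1435
t(10) = -3(1435) - 3(-706) - 2(359) = -2905
t(11) = -3(-2905) - 3(1435) - 2(-706) = 5822

5822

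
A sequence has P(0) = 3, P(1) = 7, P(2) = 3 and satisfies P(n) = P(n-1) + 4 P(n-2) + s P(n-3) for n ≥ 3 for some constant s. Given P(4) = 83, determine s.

4

P(3) = 31 + 3s
P(4) = 43 + 10s
So 43 + 10s = 83, giving s = 4.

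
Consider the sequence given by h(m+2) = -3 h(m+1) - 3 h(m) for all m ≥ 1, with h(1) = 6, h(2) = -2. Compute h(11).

h(3) = -3(-2) - 3(6) = -12
h(4) = -3(-12) - 3(-2) = 42
h(5) = -3(42) - 3(-12) = -90
h(6) = -3(-90) - 3(42) = 144
h(7) = -3(144) - 3(-90) = -162
h(8) = -3(-162) - 3(144) = 54
h(9) = -3(54) - 3(-162) = 324
h(10) = -3(324) - 3(54) = -1134
h(11) = -3(-1134) - 3(324) = 2430

2430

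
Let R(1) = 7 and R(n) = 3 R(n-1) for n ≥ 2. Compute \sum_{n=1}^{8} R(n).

R(2) = 3*7 = 21
R(3) = 3*21 = 63
R(4) = 3*63 = 189
R(5) = 3*189 = 567
R(6) = 3*567 = 1701
R(7) = 3*1701 = 5103
R(8) = 3*5103 = 15309
Sum = 7 + 21 + 63 + 189 + 567 + 1701 + 5103 + 15309 = 22960

22960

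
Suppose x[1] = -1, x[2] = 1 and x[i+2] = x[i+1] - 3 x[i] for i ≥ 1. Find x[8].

61

x[3] = 1 - 3·(-1) = 4
x[4] = 4 - 3·1 = 1
x[5] = 1 - 3·4 = -11
x[6] = (-11) - 3·1 = -14
x[7] = (-14) - 3·(-11) = 19
x[8] = 19 - 3·(-14) = 61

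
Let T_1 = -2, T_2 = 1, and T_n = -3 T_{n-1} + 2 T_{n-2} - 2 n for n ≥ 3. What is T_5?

T_3 = -3(1) + 2(-2) - 6 = -13
T_4 = -3(-13) + 2(1) - 8 = 33
T_5 = -3(33) + 2(-13) - 10 = -135

-135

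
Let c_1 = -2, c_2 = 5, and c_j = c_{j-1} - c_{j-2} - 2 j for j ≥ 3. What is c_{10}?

-24

c_3 = 5 - (-2) - 6 = 1
c_4 = 1 - 5 - 8 = -12
c_5 = (-12) - 1 - 10 = -23
c_6 = (-23) - (-12) - 12 = -23
c_7 = (-23) - (-23) - 14 = -14
c_8 = (-14) - (-23) - 16 = -7
c_9 = (-7) - (-14) - 18 = -11
c_{10} = (-11) - (-7) - 20 = -24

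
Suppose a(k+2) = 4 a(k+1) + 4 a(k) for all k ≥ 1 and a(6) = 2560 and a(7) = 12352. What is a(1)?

Rearranging, a(k-2) = (a(k) - 4 a(k-1)) / 4.
a(5) = (12352 - 4*2560) / 4 = 2112/4 = 528
a(4) = (2560 - 4*528) / 4 = 448/4 = 112
a(3) = (528 - 4*112) / 4 = 80/4 = 20
a(2) = (112 - 4*20) / 4 = 32/4 = 8
a(1) = (20 - 4*8) / 4 = -12/4 = -3

-3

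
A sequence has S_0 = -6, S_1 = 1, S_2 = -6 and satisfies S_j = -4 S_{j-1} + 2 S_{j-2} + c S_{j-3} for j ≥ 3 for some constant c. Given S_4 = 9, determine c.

S_3 = 26 - 6c
S_4 = -116 + 25c
So -116 + 25c = 9, giving c = 5.

5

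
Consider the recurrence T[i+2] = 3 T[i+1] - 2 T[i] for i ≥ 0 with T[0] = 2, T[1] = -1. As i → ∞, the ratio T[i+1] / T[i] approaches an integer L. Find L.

2

The characteristic equation is r^2 - 3r + 2 = 0, which factors as (r - 2)(r - 1) = 0.
So the roots are 2 and 1. Since |2| > |1| and the coefficient of 2^i is non-zero, the ratio tends to 2.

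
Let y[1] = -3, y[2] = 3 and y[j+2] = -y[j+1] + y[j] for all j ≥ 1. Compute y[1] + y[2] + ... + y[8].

y[3] = -3 + (-3) = -6
y[4] = -(-6) + 3 = 9
y[5] = -9 + (-6) = -15
y[6] = -(-15) + 9 = 24
y[7] = -24 + (-15) = -39
y[8] = -(-39) + 24 = 63
Sum = (-3) + 3 + (-6) + 9 + (-15) + 24 + (-39) + 63 = 36

36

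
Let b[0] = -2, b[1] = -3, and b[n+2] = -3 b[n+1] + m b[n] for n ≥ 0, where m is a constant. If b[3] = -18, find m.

b[2] = 9 - 2m
b[3] = -27 + 3m
So -27 + 3m = -18, giving m = 3.

3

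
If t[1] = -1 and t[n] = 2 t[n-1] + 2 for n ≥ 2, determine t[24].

8388606

The fixed point is 2/(1 - 2) = -2, so t[n] + 2 = 2(t[n-1] + 2).
Hence t[n] = 1·2^{n-1} - 2.
t[24] = 1·2^{23} - 2 = 1·8388608 - 2 = 8388606.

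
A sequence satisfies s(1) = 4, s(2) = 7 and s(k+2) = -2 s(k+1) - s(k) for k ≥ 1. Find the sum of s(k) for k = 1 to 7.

-29

s(3) = -2·7 - 4 = -18
s(4) = -2·(-18) - 7 = 29
s(5) = -2·29 - (-18) = -40
s(6) = -2·(-40) - 29 = 51
s(7) = -2·51 - (-40) = -62
Sum = 4 + 7 + (-18) + 29 + (-40) + 51 + (-62) = -29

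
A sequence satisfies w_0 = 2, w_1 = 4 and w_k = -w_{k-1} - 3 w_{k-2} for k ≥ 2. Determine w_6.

-70

w_2 = -4 - 3*2 = -10
w_3 = -(-10) - 3*4 = -2
w_4 = -(-2) - 3*(-10) = 32
w_5 = -32 - 3*(-2) = -26
w_6 = -(-26) - 3*32 = -70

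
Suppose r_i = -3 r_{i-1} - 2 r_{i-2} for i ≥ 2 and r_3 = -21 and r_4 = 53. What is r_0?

-7

Rearranging, r_{i-2} = (r_i + 3 r_{i-1}) / -2.
r_2 = (53 + 3*(-21)) / -2 = -10/-2 = 5
r_1 = (-21 + 3*5) / -2 = -6/-2 = 3
r_0 = (5 + 3*3) / -2 = 14/-2 = -7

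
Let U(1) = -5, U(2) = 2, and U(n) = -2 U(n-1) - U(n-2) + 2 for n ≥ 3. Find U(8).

-22

U(3) = -2*2 - (-5) + 2 = 3
U(4) = -2*3 - 2 + 2 = -6
U(5) = -2*(-6) - 3 + 2 = 11
U(6) = -2*11 - (-6) + 2 = -14
U(7) = -2*(-14) - 11 + 2 = 19
U(8) = -2*19 - (-14) + 2 = -22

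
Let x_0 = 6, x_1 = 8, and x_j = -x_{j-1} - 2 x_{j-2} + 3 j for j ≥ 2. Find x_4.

33

x_2 = -8 - 2*6 + 6 = -14
x_3 = -(-14) - 2*8 + 9 = 7
x_4 = -7 - 2*(-14) + 12 = 33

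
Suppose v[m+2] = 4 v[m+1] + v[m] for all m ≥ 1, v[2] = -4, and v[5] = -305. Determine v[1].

-1

Let v[1] = z.
v[3] = -16 + z
v[4] = -68 + 4z
v[5] = -288 + 17z
So -288 + 17z = -305, giving z = -1.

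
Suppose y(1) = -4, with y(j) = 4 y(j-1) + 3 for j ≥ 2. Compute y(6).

-3073

y(2) = 4·(-4) + 3 = -13
y(3) = 4·(-13) + 3 = -49
y(4) = 4·(-49) + 3 = -193
y(5) = 4·(-193) + 3 = -769
y(6) = 4·(-769) + 3 = -3073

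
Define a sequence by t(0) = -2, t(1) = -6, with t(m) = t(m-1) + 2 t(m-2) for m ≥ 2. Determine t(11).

t(2) = (-6) + 2*(-2) = -10
t(3) = (-10) + 2*(-6) = -22
t(4) = (-22) + 2*(-10) = -42
t(5) = (-42) + 2*(-22) = -86
t(6) = (-86) + 2*(-42) = -170
t(7) = (-170) + 2*(-86) = -342
t(8) = (-342) + 2*(-170) = -682
t(9) = (-682) + 2*(-342) = -1366
t(10) = (-1366) + 2*(-682) = -2730
t(11) = (-2730) + 2*(-1366) = -5462

-5462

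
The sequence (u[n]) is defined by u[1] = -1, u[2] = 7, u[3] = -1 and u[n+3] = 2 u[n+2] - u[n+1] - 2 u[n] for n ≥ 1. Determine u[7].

-49

u[4] = 2·(-1) - 7 - 2·(-1) = -7
u[5] = 2·(-7) - (-1) - 2·7 = -27
u[6] = 2·(-27) - (-7) - 2·(-1) = -45
u[7] = 2·(-45) - (-27) - 2·(-7) = -49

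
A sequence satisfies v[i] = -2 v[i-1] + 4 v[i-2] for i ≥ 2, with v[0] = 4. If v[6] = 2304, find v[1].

-4

Let v[1] = x.
v[2] = 16 - 2x
v[3] = -32 + 8x
v[4] = 128 - 24x
v[5] = -384 + 80x
v[6] = 1280 - 256x
So 1280 - 256x = 2304, giving x = -4.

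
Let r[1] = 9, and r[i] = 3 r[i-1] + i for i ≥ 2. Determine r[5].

827

r[2] = 3·9 + 2 = 29
r[3] = 3·29 + 3 = 90
r[4] = 3·90 + 4 = 274
r[5] = 3·274 + 5 = 827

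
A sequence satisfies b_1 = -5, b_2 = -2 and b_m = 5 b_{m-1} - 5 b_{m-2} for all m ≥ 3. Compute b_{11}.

843750

b_3 = 5·(-2) - 5·(-5) = 15
b_4 = 5·15 - 5·(-2) = 85
b_5 = 5·85 - 5·15 = 350
b_6 = 5·350 - 5·85 = 1325
b_7 = 5·1325 - 5·350 = 4875
b_8 = 5·4875 - 5·1325 = 17750
b_9 = 5·17750 - 5·4875 = 64375
b_{10} = 5·64375 - 5·17750 = 233125
b_{11} = 5·233125 - 5·64375 = 843750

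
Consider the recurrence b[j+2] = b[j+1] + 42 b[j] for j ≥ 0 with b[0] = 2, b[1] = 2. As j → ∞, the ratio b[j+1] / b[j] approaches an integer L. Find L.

The characteristic equation is r^2 - r - 42 = 0, which factors as (r - 7)(r + 6) = 0.
So the roots are 7 and -6. Since |7| > |-6| and the coefficient of 7^j is non-zero, the ratio tends to 7.

7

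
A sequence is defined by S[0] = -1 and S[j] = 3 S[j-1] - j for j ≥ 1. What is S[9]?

-34440

S[1] = 3(-1) - 1 = -4
S[2] = 3(-4) - 2 = -14
S[3] = 3(-14) - 3 = -45
S[4] = 3(-45) - 4 = -139
S[5] = 3(-139) - 5 = -422
S[6] = 3(-422) - 6 = -1272
S[7] = 3(-1272) - 7 = -3823
S[8] = 3(-3823) - 8 = -11477
S[9] = 3(-11477) - 9 = -34440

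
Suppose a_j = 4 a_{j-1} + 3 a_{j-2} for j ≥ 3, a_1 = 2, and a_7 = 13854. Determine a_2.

6

Let a_2 = x.
a_3 = 6 + 4x
a_4 = 24 + 19x
a_5 = 114 + 88x
a_6 = 528 + 409x
a_7 = 2454 + 1900x
So 2454 + 1900x = 13854, giving x = 6.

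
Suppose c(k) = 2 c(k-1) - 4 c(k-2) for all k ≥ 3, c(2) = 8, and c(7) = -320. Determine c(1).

-5

Let c(1) = z.
c(3) = 16 - 4z
c(4) = -8z
c(5) = -64
c(6) = -128 + 32z
c(7) = 64z
So 64z = -320, giving z = -5.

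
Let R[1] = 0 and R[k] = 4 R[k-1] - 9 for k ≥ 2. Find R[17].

-12884901885

The fixed point is -9/(1 - 4) = 3, so R[k] - 3 = 4(R[k-1] - 3).
Hence R[k] = -3·4^{k-1} + 3.
R[17] = -3·4^{16} + 3 = -3·4294967296 + 3 = -12884901885.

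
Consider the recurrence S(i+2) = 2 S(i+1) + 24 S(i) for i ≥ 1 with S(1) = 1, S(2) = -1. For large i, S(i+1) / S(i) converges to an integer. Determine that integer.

6

The characteristic equation is r^2 - 2r - 24 = 0, which factors as (r - 6)(r + 4) = 0.
So the roots are 6 and -4. Since |6| > |-4| and the coefficient of 6^i is non-zero, the ratio tends to 6.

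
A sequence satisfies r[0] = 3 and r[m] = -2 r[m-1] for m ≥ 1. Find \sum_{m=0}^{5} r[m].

-63

r[1] = -2*3 = -6
r[2] = -2*(-6) = 12
r[3] = -2*12 = -24
r[4] = -2*(-24) = 48
r[5] = -2*48 = -96
Sum = 3 + (-6) + 12 + (-24) + 48 + (-96) = -63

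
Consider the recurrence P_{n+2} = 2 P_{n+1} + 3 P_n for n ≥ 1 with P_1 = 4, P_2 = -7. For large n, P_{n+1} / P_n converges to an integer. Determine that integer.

The characteristic equation is r^2 - 2r - 3 = 0, which factors as (r - 3)(r + 1) = 0.
So the roots are 3 and -1. Since |3| > |-1| and the coefficient of 3^n is non-zero, the ratio tends to 3.

3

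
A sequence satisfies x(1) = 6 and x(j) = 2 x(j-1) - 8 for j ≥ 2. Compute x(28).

-268435448

The fixed point is -8/(1 - 2) = 8, so x(j) - 8 = 2(x(j-1) - 8).
Hence x(j) = -2·2^{j-1} + 8.
x(28) = -2·2^{27} + 8 = -2·134217728 + 8 = -268435448.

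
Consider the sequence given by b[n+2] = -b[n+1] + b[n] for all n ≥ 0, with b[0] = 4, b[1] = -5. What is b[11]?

b[2] = -(-5) + 4 = 9
b[3] = -9 + (-5) = -14
b[4] = -(-14) + 9 = 23
b[5] = -23 + (-14) = -37
b[6] = -(-37) + 23 = 60
b[7] = -60 + (-37) = -97
b[8] = -(-97) + 60 = 157
b[9] = -157 + (-97) = -254
b[10] = -(-254) + 157 = 411
b[11] = -411 + (-254) = -665

-665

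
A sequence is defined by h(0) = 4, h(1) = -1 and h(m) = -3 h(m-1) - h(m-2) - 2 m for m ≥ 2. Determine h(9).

h(2) = -3·(-1) - 4 - 4 = -5
h(3) = -3·(-5) - (-1) - 6 = 10
h(4) = -3·10 - (-5) - 8 = -33
h(5) = -3·(-33) - 10 - 10 = 79
h(6) = -3·79 - (-33) - 12 = -216
h(7) = -3·(-216) - 79 - 14 = 555
h(8) = -3·555 - (-216) - 16 = -1465
h(9) = -3·(-1465) - 555 - 18 = 3822

3822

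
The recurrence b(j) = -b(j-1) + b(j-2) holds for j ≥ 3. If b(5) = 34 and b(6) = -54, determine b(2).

Rearranging, b(j-2) = b(j) + b(j-1).
b(4) = -54 + 34 = -20
b(3) = 34 + (-20) = 14
b(2) = -20 + 14 = -6

-6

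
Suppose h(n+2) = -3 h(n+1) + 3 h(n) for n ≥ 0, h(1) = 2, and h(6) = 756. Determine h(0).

Let h(0) = x.
h(2) = -6 + 3x
h(3) = 24 - 9x
h(4) = -90 + 36x
h(5) = 342 - 135x
h(6) = -1296 + 513x
So -1296 + 513x = 756, giving x = 4.

4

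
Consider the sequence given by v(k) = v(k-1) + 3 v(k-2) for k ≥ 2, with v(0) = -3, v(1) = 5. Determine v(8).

v(2) = 5 + 3·(-3) = -4
v(3) = (-4) + 3·5 = 11
v(4) = 11 + 3·(-4) = -1
v(5) = (-1) + 3·11 = 32
v(6) = 32 + 3·(-1) = 29
v(7) = 29 + 3·32 = 125
v(8) = 125 + 3·29 = 212

212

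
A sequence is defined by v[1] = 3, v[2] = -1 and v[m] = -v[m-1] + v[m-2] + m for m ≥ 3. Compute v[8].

v[3] = -(-1) + 3 + 3 = 7
v[4] = -7 + (-1) + 4 = -4
v[5] = -(-4) + 7 + 5 = 16
v[6] = -16 + (-4) + 6 = -14
v[7] = -(-14) + 16 + 7 = 37
v[8] = -37 + (-14) + 8 = -43

-43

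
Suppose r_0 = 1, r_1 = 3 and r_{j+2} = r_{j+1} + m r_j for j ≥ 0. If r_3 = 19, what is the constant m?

r_2 = 3 + m
r_3 = 3 + 4m
So 3 + 4m = 19, giving m = 4.

4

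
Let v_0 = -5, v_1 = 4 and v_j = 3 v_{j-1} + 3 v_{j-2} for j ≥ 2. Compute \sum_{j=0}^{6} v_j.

v_2 = 3*4 + 3*(-5) = -3
v_3 = 3*(-3) + 3*4 = 3
v_4 = 3*3 + 3*(-3) = 0
v_5 = 3*0 + 3*3 = 9
v_6 = 3*9 + 3*0 = 27
Sum = (-5) + 4 + (-3) + 3 + 0 + 9 + 27 = 35

35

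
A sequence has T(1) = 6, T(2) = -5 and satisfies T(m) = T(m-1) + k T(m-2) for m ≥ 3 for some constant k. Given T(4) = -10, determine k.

T(3) = -5 + 6k
T(4) = -5 + k
So -5 + k = -10, giving k = -5.

-5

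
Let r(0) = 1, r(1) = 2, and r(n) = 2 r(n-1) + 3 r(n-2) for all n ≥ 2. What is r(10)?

r(2) = 2*2 + 3*1 = 7
r(3) = 2*7 + 3*2 = 20
r(4) = 2*20 + 3*7 = 61
r(5) = 2*61 + 3*20 = 182
r(6) = 2*182 + 3*61 = 547
r(7) = 2*547 + 3*182 = 1640
r(8) = 2*1640 + 3*547 = 4921
r(9) = 2*4921 + 3*1640 = 14762
r(10) = 2*14762 + 3*4921 = 44287

44287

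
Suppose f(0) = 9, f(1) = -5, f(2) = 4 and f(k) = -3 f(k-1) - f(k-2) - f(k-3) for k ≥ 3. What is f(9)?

f(3) = -3·4 - (-5) - 9 = -16
f(4) = -3·(-16) - 4 - (-5) = 49
f(5) = -3·49 - (-16) - 4 = -135
f(6) = -3·(-135) - 49 - (-16) = 372
f(7) = -3·372 - (-135) - 49 = -1030
f(8) = -3·(-1030) - 372 - (-135) = 2853
f(9) = -3·2853 - (-1030) - 372 = -7901

-7901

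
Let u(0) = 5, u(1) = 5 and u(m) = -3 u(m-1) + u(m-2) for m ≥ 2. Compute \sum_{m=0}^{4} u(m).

-80

u(2) = -3(5) + 5 = -10
u(3) = -3(-10) + 5 = 35
u(4) = -3(35) + (-10) = -115
Sum = 5 + 5 + (-10) + 35 + (-115) = -80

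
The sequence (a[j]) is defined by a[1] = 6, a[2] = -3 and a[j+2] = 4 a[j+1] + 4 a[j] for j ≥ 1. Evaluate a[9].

a[3] = 4·(-3) + 4·6 = 12
a[4] = 4·12 + 4·(-3) = 36
a[5] = 4·36 + 4·12 = 192
a[6] = 4·192 + 4·36 = 912
a[7] = 4·912 + 4·192 = 4416
a[8] = 4·4416 + 4·912 = 21312
a[9] = 4·21312 + 4·4416 = 102912

102912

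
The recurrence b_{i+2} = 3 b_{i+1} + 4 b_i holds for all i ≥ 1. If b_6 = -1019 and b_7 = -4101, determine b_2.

Rearranging, b_{i-2} = (b_i - 3 b_{i-1}) / 4.
b_5 = (-4101 - 3·(-1019)) / 4 = -1044/4 = -261
b_4 = (-1019 - 3·(-261)) / 4 = -236/4 = -59
b_3 = (-261 - 3·(-59)) / 4 = -84/4 = -21
b_2 = (-59 - 3·(-21)) / 4 = 4/4 = 1

1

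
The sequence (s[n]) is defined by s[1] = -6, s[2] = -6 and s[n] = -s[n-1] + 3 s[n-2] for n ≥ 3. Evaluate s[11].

s[3] = -(-6) + 3*(-6) = -12
s[4] = -(-12) + 3*(-6) = -6
s[5] = -(-6) + 3*(-12) = -30
s[6] = -(-30) + 3*(-6) = 12
s[7] = -12 + 3*(-30) = -102
s[8] = -(-102) + 3*12 = 138
s[9] = -138 + 3*(-102) = -444
s[10] = -(-444) + 3*138 = 858
s[11] = -858 + 3*(-444) = -2190

-2190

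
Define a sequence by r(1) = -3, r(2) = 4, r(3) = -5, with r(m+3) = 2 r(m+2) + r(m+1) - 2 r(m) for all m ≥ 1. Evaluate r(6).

-16

r(4) = 2(-5) + 4 - 2(-3) = 0
r(5) = 2(0) + (-5) - 2(4) = -13
r(6) = 2(-13) + 0 - 2(-5) = -16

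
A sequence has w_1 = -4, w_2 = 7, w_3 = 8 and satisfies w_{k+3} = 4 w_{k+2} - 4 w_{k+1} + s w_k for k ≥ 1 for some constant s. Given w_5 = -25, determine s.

1

w_4 = 4 - 4s
w_5 = -16 - 9s
So -16 - 9s = -25, giving s = 1.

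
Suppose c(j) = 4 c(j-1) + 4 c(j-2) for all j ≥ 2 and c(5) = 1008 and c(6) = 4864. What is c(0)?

Rearranging, c(j-2) = (c(j) - 4 c(j-1)) / 4.
c(4) = (4864 - 4·1008) / 4 = 832/4 = 208
c(3) = (1008 - 4·208) / 4 = 176/4 = 44
c(2) = (208 - 4·44) / 4 = 32/4 = 8
c(1) = (44 - 4·8) / 4 = 12/4 = 3
c(0) = (8 - 4·3) / 4 = -4/4 = -1

-1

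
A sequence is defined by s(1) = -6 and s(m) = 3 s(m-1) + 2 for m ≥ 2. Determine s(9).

-32806

s(2) = 3(-6) + 2 = -16
s(3) = 3(-16) + 2 = -46
s(4) = 3(-46) + 2 = -136
s(5) = 3(-136) + 2 = -406
s(6) = 3(-406) + 2 = -1216
s(7) = 3(-1216) + 2 = -3646
s(8) = 3(-3646) + 2 = -10936
s(9) = 3(-10936) + 2 = -32806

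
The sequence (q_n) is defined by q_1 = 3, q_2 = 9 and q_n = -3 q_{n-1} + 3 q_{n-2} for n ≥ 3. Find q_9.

-61722

q_3 = -3*9 + 3*3 = -18
q_4 = -3*(-18) + 3*9 = 81
q_5 = -3*81 + 3*(-18) = -297
q_6 = -3*(-297) + 3*81 = 1134
q_7 = -3*1134 + 3*(-297) = -4293
q_8 = -3*(-4293) + 3*1134 = 16281
q_9 = -3*16281 + 3*(-4293) = -61722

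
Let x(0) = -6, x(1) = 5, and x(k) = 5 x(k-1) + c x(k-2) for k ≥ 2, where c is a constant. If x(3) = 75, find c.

2

x(2) = 25 - 6c
x(3) = 125 - 25c
So 125 - 25c = 75, giving c = 2.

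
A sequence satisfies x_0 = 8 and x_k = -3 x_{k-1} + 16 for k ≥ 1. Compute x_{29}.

-274521509459528

The fixed point is 16/(1 + 3) = 4, so x_k - 4 = -3(x_{k-1} - 4).
Hence x_k = 4·(-3)^k + 4.
x_{29} = 4·(-3)^{29} + 4 = 4·-68630377364883 + 4 = -274521509459528.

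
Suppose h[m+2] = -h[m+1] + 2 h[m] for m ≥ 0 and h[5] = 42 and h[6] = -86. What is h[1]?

Rearranging, h[m-2] = (h[m] + h[m-1]) / 2.
h[4] = (-86 + 42) / 2 = -44/2 = -22
h[3] = (42 + (-22)) / 2 = 20/2 = 10
h[2] = (-22 + 10) / 2 = -12/2 = -6
h[1] = (10 + (-6)) / 2 = 4/2 = 2

2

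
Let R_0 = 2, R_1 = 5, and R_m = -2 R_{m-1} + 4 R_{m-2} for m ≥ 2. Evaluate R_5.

208

R_2 = -2(5) + 4(2) = -2
R_3 = -2(-2) + 4(5) = 24
R_4 = -2(24) + 4(-2) = -56
R_5 = -2(-56) + 4(24) = 208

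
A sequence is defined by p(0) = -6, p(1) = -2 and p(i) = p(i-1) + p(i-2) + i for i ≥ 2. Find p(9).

-7

p(2) = (-2) + (-6) + 2 = -6
p(3) = (-6) + (-2) + 3 = -5
p(4) = (-5) + (-6) + 4 = -7
p(5) = (-7) + (-5) + 5 = -7
p(6) = (-7) + (-7) + 6 = -8
p(7) = (-8) + (-7) + 7 = -8
p(8) = (-8) + (-8) + 8 = -8
p(9) = (-8) + (-8) + 9 = -7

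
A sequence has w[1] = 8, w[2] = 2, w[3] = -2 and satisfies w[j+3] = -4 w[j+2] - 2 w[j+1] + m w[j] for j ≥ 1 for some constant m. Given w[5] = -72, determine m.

2

w[4] = 4 + 8m
w[5] = -12 - 30m
So -12 - 30m = -72, giving m = 2.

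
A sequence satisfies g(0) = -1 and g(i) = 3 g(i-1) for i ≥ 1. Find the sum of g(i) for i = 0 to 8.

g(1) = 3*(-1) = -3
g(2) = 3*(-3) = -9
g(3) = 3*(-9) = -27
g(4) = 3*(-27) = -81
g(5) = 3*(-81) = -243
g(6) = 3*(-243) = -729
g(7) = 3*(-729) = -2187
g(8) = 3*(-2187) = -6561
Sum = (-1) + (-3) + (-9) + (-27) + (-81) + (-243) + (-729) + (-2187) + (-6561) = -9841

-9841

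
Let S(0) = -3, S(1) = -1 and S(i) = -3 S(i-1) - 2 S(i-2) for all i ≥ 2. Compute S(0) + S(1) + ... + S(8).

677

S(2) = -3(-1) - 2(-3) = 9
S(3) = -3(9) - 2(-1) = -25
S(4) = -3(-25) - 2(9) = 57
S(5) = -3(57) - 2(-25) = -121
S(6) = -3(-121) - 2(57) = 249
S(7) = -3(249) - 2(-121) = -505
S(8) = -3(-505) - 2(249) = 1017
Sum = (-3) + (-1) + 9 + (-25) + 57 + (-121) + 249 + (-505) + 1017 = 677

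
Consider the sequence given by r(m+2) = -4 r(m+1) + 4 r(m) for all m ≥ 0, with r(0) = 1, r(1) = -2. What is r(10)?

3443712

r(2) = -4*(-2) + 4*1 = 12
r(3) = -4*12 + 4*(-2) = -56
r(4) = -4*(-56) + 4*12 = 272
r(5) = -4*272 + 4*(-56) = -1312
r(6) = -4*(-1312) + 4*272 = 6336
r(7) = -4*6336 + 4*(-1312) = -30592
r(8) = -4*(-30592) + 4*6336 = 147712
r(9) = -4*147712 + 4*(-30592) = -713216
r(10) = -4*(-713216) + 4*147712 = 3443712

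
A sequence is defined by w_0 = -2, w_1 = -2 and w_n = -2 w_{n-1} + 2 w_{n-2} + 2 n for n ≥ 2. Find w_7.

w_2 = -2(-2) + 2(-2) + 4 = 4
w_3 = -2(4) + 2(-2) + 6 = -6
w_4 = -2(-6) + 2(4) + 8 = 28
w_5 = -2(28) + 2(-6) + 10 = -58
w_6 = -2(-58) + 2(28) + 12 = 184
w_7 = -2(184) + 2(-58) + 14 = -470

-470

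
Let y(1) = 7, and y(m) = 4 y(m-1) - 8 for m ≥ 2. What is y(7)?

17752

y(2) = 4*7 - 8 = 20
y(3) = 4*20 - 8 = 72
y(4) = 4*72 - 8 = 280
y(5) = 4*280 - 8 = 1112
y(6) = 4*1112 - 8 = 4440
y(7) = 4*4440 - 8 = 17752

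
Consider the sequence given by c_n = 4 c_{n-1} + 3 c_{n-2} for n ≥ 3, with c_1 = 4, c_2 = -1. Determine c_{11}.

c_3 = 4*(-1) + 3*4 = 8
c_4 = 4*8 + 3*(-1) = 29
c_5 = 4*29 + 3*8 = 140
c_6 = 4*140 + 3*29 = 647
c_7 = 4*647 + 3*140 = 3008
c_8 = 4*3008 + 3*647 = 13973
c_9 = 4*13973 + 3*3008 = 64916
c_{10} = 4*64916 + 3*13973 = 301583
c_{11} = 4*301583 + 3*64916 = 1401080

1401080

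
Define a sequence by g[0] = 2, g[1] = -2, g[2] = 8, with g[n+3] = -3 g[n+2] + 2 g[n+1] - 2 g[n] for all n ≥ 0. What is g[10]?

g[3] = -3·8 + 2·(-2) - 2·2 = -32
g[4] = -3·(-32) + 2·8 - 2·(-2) = 116
g[5] = -3·116 + 2·(-32) - 2·8 = -428
g[6] = -3·(-428) + 2·116 - 2·(-32) = 1580
g[7] = -3·1580 + 2·(-428) - 2·116 = -5828
g[8] = -3·(-5828) + 2·1580 - 2·(-428) = 21500
g[9] = -3·21500 + 2·(-5828) - 2·1580 = -79316
g[10] = -3·(-79316) + 2·21500 - 2·(-5828) = 292604

292604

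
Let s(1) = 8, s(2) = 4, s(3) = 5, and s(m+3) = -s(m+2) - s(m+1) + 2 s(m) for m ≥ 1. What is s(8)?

-26

s(4) = -5 - 4 + 2*8 = 7
s(5) = -7 - 5 + 2*4 = -4
s(6) = -(-4) - 7 + 2*5 = 7
s(7) = -7 - (-4) + 2*7 = 11
s(8) = -11 - 7 + 2*(-4) = -26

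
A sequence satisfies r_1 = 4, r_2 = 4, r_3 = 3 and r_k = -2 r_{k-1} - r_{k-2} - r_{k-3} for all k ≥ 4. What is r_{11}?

r_4 = -2*3 - 4 - 4 = -14
r_5 = -2*(-14) - 3 - 4 = 21
r_6 = -2*21 - (-14) - 3 = -31
r_7 = -2*(-31) - 21 - (-14) = 55
r_8 = -2*55 - (-31) - 21 = -100
r_9 = -2*(-100) - 55 - (-31) = 176
r_{10} = -2*176 - (-100) - 55 = -307
r_{11} = -2*(-307) - 176 - (-100) = 538

538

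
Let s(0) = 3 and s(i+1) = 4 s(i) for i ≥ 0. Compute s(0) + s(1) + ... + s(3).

255

s(1) = 4(3) = 12
s(2) = 4(12) = 48
s(3) = 4(48) = 192
Sum = 3 + 12 + 48 + 192 = 255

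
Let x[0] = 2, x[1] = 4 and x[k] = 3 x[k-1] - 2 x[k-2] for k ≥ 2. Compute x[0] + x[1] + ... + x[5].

x[2] = 3*4 - 2*2 = 8
x[3] = 3*8 - 2*4 = 16
x[4] = 3*16 - 2*8 = 32
x[5] = 3*32 - 2*16 = 64
Sum = 2 + 4 + 8 + 16 + 32 + 64 = 126

126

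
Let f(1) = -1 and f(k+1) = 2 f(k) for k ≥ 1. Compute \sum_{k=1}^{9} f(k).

f(2) = 2(-1) = -2
f(3) = 2(-2) = -4
f(4) = 2(-4) = -8
f(5) = 2(-8) = -16
f(6) = 2(-16) = -32
f(7) = 2(-32) = -64
f(8) = 2(-64) = -128
f(9) = 2(-128) = -256
Sum = (-1) + (-2) + (-4) + (-8) + (-16) + (-32) + (-64) + (-128) + (-256) = -511

-511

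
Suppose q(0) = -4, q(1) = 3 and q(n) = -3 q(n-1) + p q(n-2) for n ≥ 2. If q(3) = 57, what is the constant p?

q(2) = -9 - 4p
q(3) = 27 + 15p
So 27 + 15p = 57, giving p = 2.

2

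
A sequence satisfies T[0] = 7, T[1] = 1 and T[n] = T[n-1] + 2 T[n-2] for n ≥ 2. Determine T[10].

2735

T[2] = 1 + 2(7) = 15
T[3] = 15 + 2(1) = 17
T[4] = 17 + 2(15) = 47
T[5] = 47 + 2(17) = 81
T[6] = 81 + 2(47) = 175
T[7] = 175 + 2(81) = 337
T[8] = 337 + 2(175) = 687
T[9] = 687 + 2(337) = 1361
T[10] = 1361 + 2(687) = 2735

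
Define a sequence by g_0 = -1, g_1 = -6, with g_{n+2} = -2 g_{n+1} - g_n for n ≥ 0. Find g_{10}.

69

g_2 = -2(-6) - (-1) = 13
g_3 = -2(13) - (-6) = -20
g_4 = -2(-20) - 13 = 27
g_5 = -2(27) - (-20) = -34
g_6 = -2(-34) - 27 = 41
g_7 = -2(41) - (-34) = -48
g_8 = -2(-48) - 41 = 55
g_9 = -2(55) - (-48) = -62
g_{10} = -2(-62) - 55 = 69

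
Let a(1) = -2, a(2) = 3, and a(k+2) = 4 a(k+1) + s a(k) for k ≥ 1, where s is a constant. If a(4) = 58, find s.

-2

a(3) = 12 - 2s
a(4) = 48 - 5s
So 48 - 5s = 58, giving s = -2.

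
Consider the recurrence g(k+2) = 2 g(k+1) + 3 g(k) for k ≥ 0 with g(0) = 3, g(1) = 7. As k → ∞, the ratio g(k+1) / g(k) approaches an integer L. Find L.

The characteristic equation is r^2 - 2r - 3 = 0, which factors as (r - 3)(r + 1) = 0.
So the roots are 3 and -1. Since |3| > |-1| and the coefficient of 3^k is non-zero, the ratio tends to 3.

3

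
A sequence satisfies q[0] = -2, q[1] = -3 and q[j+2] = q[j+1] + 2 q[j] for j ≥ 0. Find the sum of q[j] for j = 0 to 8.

-852

q[2] = (-3) + 2(-2) = -7
q[3] = (-7) + 2(-3) = -13
q[4] = (-13) + 2(-7) = -27
q[5] = (-27) + 2(-13) = -53
q[6] = (-53) + 2(-27) = -107
q[7] = (-107) + 2(-53) = -213
q[8] = (-213) + 2(-107) = -427
Sum = (-2) + (-3) + (-7) + (-13) + (-27) + (-53) + (-107) + (-213) + (-427) = -852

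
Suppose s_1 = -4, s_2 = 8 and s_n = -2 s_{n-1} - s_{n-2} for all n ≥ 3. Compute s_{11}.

s_3 = -2*8 - (-4) = -12
s_4 = -2*(-12) - 8 = 16
s_5 = -2*16 - (-12) = -20
s_6 = -2*(-20) - 16 = 24
s_7 = -2*24 - (-20) = -28
s_8 = -2*(-28) - 24 = 32
s_9 = -2*32 - (-28) = -36
s_{10} = -2*(-36) - 32 = 40
s_{11} = -2*40 - (-36) = -44

-44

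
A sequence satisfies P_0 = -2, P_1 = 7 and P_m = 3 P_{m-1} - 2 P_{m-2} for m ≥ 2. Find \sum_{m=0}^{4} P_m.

224

P_2 = 3·7 - 2·(-2) = 25
P_3 = 3·25 - 2·7 = 61
P_4 = 3·61 - 2·25 = 133
Sum = (-2) + 7 + 25 + 61 + 133 = 224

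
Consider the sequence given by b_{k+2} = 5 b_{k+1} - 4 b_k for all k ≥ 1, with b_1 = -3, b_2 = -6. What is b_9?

b_3 = 5*(-6) - 4*(-3) = -18
b_4 = 5*(-18) - 4*(-6) = -66
b_5 = 5*(-66) - 4*(-18) = -258
b_6 = 5*(-258) - 4*(-66) = -1026
b_7 = 5*(-1026) - 4*(-258) = -4098
b_8 = 5*(-4098) - 4*(-1026) = -16386
b_9 = 5*(-16386) - 4*(-4098) = -65538

-65538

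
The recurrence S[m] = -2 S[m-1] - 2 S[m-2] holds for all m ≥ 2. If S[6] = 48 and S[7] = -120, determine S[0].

Rearranging, S[m-2] = (S[m] + 2 S[m-1]) / -2.
S[5] = (-120 + 2(48)) / -2 = -24/-2 = 12
S[4] = (48 + 2(12)) / -2 = 72/-2 = -36
S[3] = (12 + 2(-36)) / -2 = -60/-2 = 30
S[2] = (-36 + 2(30)) / -2 = 24/-2 = -12
S[1] = (30 + 2(-12)) / -2 = 6/-2 = -3
S[0] = (-12 + 2(-3)) / -2 = -18/-2 = 9

9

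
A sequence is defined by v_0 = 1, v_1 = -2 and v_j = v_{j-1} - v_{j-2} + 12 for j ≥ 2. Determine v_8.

v_2 = (-2) - 1 + 12 = 9
v_3 = 9 - (-2) + 12 = 23
v_4 = 23 - 9 + 12 = 26
v_5 = 26 - 23 + 12 = 15
v_6 = 15 - 26 + 12 = 1
v_7 = 1 - 15 + 12 = -2
v_8 = (-2) - 1 + 12 = 9

9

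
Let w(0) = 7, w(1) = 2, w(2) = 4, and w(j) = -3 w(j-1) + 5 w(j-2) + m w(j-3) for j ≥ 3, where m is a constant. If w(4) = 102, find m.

w(3) = -2 + 7m
w(4) = 26 - 19m
So 26 - 19m = 102, giving m = -4.

-4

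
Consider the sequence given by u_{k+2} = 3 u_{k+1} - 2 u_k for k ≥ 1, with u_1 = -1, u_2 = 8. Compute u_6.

u_3 = 3*8 - 2*(-1) = 26
u_4 = 3*26 - 2*8 = 62
u_5 = 3*62 - 2*26 = 134
u_6 = 3*134 - 2*62 = 278

278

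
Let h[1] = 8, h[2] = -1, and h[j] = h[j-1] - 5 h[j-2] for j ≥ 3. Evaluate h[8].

-2241

h[3] = (-1) - 5·8 = -41
h[4] = (-41) - 5·(-1) = -36
h[5] = (-36) - 5·(-41) = 169
h[6] = 169 - 5·(-36) = 349
h[7] = 349 - 5·169 = -496
h[8] = (-496) - 5·349 = -2241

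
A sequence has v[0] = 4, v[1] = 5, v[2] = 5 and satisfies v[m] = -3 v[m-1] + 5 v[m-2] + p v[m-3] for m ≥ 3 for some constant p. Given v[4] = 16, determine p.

-3

v[3] = 10 + 4p
v[4] = -5 - 7p
So -5 - 7p = 16, giving p = -3.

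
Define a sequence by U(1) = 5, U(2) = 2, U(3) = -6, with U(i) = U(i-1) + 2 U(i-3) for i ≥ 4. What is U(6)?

U(4) = (-6) + 2(5) = 4
U(5) = 4 + 2(2) = 8
U(6) = 8 + 2(-6) = -4

-4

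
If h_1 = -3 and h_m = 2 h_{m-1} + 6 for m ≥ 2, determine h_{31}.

The fixed point is 6/(1 - 2) = -6, so h_m + 6 = 2(h_{m-1} + 6).
Hence h_m = 3·2^{m-1} - 6.
h_{31} = 3·2^{30} - 6 = 3·1073741824 - 6 = 3221225466.

3221225466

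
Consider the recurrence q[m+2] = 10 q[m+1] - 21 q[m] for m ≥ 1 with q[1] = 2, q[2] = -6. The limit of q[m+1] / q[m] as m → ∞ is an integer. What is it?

The characteristic equation is r^2 - 10r + 21 = 0, which factors as (r - 7)(r - 3) = 0.
So the roots are 7 and 3. Since |7| > |3| and the coefficient of 7^m is non-zero, the ratio tends to 7.

7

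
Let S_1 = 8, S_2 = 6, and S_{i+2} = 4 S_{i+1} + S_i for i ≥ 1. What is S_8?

43174

S_3 = 4(6) + 8 = 32
S_4 = 4(32) + 6 = 134
S_5 = 4(134) + 32 = 568
S_6 = 4(568) + 134 = 2406
S_7 = 4(2406) + 568 = 10192
S_8 = 4(10192) + 2406 = 43174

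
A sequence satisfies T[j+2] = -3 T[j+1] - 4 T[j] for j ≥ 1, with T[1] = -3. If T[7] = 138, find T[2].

6

Let T[2] = x.
T[3] = 12 - 3x
T[4] = -36 + 5x
T[5] = 60 - 3x
T[6] = -36 - 11x
T[7] = -132 + 45x
So -132 + 45x = 138, giving x = 6.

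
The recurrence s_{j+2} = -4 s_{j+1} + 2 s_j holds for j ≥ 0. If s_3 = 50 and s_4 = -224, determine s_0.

-4

Rearranging, s_{j-2} = (s_j + 4 s_{j-1}) / 2.
s_2 = (-224 + 4(50)) / 2 = -24/2 = -12
s_1 = (50 + 4(-12)) / 2 = 2/2 = 1
s_0 = (-12 + 4(1)) / 2 = -8/2 = -4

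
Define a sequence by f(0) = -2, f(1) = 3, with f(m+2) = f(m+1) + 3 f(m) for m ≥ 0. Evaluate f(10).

f(2) = 3 + 3*(-2) = -3
f(3) = (-3) + 3*3 = 6
f(4) = 6 + 3*(-3) = -3
f(5) = (-3) + 3*6 = 15
f(6) = 15 + 3*(-3) = 6
f(7) = 6 + 3*15 = 51
f(8) = 51 + 3*6 = 69
f(9) = 69 + 3*51 = 222
f(10) = 222 + 3*69 = 429

429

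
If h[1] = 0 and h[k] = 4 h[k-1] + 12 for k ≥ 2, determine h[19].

274877906940

The fixed point is 12/(1 - 4) = -4, so h[k] + 4 = 4(h[k-1] + 4).
Hence h[k] = 4·4^{k-1} - 4.
h[19] = 4·4^{18} - 4 = 4·68719476736 - 4 = 274877906940.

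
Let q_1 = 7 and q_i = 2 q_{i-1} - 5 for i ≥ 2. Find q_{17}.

The fixed point is -5/(1 - 2) = 5, so q_i - 5 = 2(q_{i-1} - 5).
Hence q_i = 2·2^{i-1} + 5.
q_{17} = 2·2^{16} + 5 = 2·65536 + 5 = 131077.

131077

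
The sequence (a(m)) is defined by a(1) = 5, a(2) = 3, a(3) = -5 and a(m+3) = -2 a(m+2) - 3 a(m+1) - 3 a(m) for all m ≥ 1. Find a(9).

a(4) = -2*(-5) - 3*3 - 3*5 = -14
a(5) = -2*(-14) - 3*(-5) - 3*3 = 34
a(6) = -2*34 - 3*(-14) - 3*(-5) = -11
a(7) = -2*(-11) - 3*34 - 3*(-14) = -38
a(8) = -2*(-38) - 3*(-11) - 3*34 = 7
a(9) = -2*7 - 3*(-38) - 3*(-11) = 133

133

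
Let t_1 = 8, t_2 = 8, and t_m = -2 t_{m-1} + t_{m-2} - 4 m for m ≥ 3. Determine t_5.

t_3 = -2*8 + 8 - 12 = -20
t_4 = -2*(-20) + 8 - 16 = 32
t_5 = -2*32 + (-20) - 20 = -104

-104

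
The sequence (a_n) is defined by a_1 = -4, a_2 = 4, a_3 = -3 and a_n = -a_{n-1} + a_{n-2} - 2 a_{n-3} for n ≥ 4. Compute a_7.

a_4 = -(-3) + 4 - 2*(-4) = 15
a_5 = -15 + (-3) - 2*4 = -26
a_6 = -(-26) + 15 - 2*(-3) = 47
a_7 = -47 + (-26) - 2*15 = -103

-103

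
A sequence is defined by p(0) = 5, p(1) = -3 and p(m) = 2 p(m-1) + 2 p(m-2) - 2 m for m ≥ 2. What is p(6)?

-272

p(2) = 2·(-3) + 2·5 - 4 = 0
p(3) = 2·0 + 2·(-3) - 6 = -12
p(4) = 2·(-12) + 2·0 - 8 = -32
p(5) = 2·(-32) + 2·(-12) - 10 = -98
p(6) = 2·(-98) + 2·(-32) - 12 = -272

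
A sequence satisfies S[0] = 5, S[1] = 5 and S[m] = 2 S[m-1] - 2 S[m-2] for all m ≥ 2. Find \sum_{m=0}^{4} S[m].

-20

S[2] = 2*5 - 2*5 = 0
S[3] = 2*0 - 2*5 = -10
S[4] = 2*(-10) - 2*0 = -20
Sum = 5 + 5 + 0 + (-10) + (-20) = -20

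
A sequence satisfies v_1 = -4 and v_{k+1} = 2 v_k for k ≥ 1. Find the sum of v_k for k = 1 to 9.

v_2 = 2·(-4) = -8
v_3 = 2·(-8) = -16
v_4 = 2·(-16) = -32
v_5 = 2·(-32) = -64
v_6 = 2·(-64) = -128
v_7 = 2·(-128) = -256
v_8 = 2·(-256) = -512
v_9 = 2·(-512) = -1024
Sum = (-4) + (-8) + (-16) + (-32) + (-64) + (-128) + (-256) + (-512) + (-1024) = -2044

-2044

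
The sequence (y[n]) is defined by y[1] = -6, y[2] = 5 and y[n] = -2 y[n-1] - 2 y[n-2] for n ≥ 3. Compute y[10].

80

y[3] = -2·5 - 2·(-6) = 2
y[4] = -2·2 - 2·5 = -14
y[5] = -2·(-14) - 2·2 = 24
y[6] = -2·24 - 2·(-14) = -20
y[7] = -2·(-20) - 2·24 = -8
y[8] = -2·(-8) - 2·(-20) = 56
y[9] = -2·56 - 2·(-8) = -96
y[10] = -2·(-96) - 2·56 = 80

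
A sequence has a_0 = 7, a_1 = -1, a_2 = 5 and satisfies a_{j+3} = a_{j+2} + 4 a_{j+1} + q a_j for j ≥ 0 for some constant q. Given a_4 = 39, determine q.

a_3 = 1 + 7q
a_4 = 21 + 6q
So 21 + 6q = 39, giving q = 3.

3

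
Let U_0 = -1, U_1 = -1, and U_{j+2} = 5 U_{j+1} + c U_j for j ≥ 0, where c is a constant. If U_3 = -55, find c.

5

U_2 = -5 - c
U_3 = -25 - 6c
So -25 - 6c = -55, giving c = 5.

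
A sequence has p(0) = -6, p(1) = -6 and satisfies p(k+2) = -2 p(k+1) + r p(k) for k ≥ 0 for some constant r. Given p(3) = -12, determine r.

2

p(2) = 12 - 6r
p(3) = -24 + 6r
So -24 + 6r = -12, giving r = 2.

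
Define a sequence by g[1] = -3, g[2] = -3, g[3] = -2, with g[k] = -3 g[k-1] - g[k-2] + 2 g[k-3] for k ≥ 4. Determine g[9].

-378

g[4] = -3(-2) - (-3) + 2(-3) = 3
g[5] = -3(3) - (-2) + 2(-3) = -13
g[6] = -3(-13) - 3 + 2(-2) = 32
g[7] = -3(32) - (-13) + 2(3) = -77
g[8] = -3(-77) - 32 + 2(-13) = 173
g[9] = -3(173) - (-77) + 2(32) = -378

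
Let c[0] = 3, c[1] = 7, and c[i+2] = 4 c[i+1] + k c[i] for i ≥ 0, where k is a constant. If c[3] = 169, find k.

3

c[2] = 28 + 3k
c[3] = 112 + 19k
So 112 + 19k = 169, giving k = 3.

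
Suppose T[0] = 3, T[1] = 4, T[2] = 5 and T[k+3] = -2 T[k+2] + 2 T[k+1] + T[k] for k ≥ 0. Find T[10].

2588

T[3] = -2*5 + 2*4 + 3 = 1
T[4] = -2*1 + 2*5 + 4 = 12
T[5] = -2*12 + 2*1 + 5 = -17
T[6] = -2*(-17) + 2*12 + 1 = 59
T[7] = -2*59 + 2*(-17) + 12 = -140
T[8] = -2*(-140) + 2*59 + (-17) = 381
T[9] = -2*381 + 2*(-140) + 59 = -983
T[10] = -2*(-983) + 2*381 + (-140) = 2588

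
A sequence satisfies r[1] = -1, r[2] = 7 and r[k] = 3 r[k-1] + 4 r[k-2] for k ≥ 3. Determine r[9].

78641

r[3] = 3·7 + 4·(-1) = 17
r[4] = 3·17 + 4·7 = 79
r[5] = 3·79 + 4·17 = 305
r[6] = 3·305 + 4·79 = 1231
r[7] = 3·1231 + 4·305 = 4913
r[8] = 3·4913 + 4·1231 = 19663
r[9] = 3·19663 + 4·4913 = 78641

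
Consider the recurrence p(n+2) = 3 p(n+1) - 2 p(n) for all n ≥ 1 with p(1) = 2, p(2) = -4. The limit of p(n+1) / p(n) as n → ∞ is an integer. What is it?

The characteristic equation is r^2 - 3r + 2 = 0, which factors as (r - 2)(r - 1) = 0.
So the roots are 2 and 1. Since |2| > |1| and the coefficient of 2^n is non-zero, the ratio tends to 2.

2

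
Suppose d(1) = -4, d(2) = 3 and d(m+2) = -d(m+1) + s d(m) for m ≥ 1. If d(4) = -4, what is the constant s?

-1

d(3) = -3 - 4s
d(4) = 3 + 7s
So 3 + 7s = -4, giving s = -1.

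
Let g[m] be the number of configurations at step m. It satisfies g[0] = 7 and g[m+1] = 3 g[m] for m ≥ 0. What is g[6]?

g[1] = 3(7) = 21
g[2] = 3(21) = 63
g[3] = 3(63) = 189
g[4] = 3(189) = 567
g[5] = 3(567) = 1701
g[6] = 3(1701) = 5103

5103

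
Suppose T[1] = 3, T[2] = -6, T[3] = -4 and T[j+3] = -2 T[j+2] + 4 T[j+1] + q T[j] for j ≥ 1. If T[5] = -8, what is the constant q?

T[4] = -16 + 3q
T[5] = 16 - 12q
So 16 - 12q = -8, giving q = 2.

2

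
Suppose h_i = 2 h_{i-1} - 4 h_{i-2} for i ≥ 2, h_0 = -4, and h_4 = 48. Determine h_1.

-6

Let h_1 = w.
h_2 = 16 + 2w
h_3 = 32
h_4 = -8w
So -8w = 48, giving w = -6.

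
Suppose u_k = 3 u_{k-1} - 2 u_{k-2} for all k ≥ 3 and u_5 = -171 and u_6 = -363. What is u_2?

-3

Rearranging, u_{k-2} = (u_k - 3 u_{k-1}) / -2.
u_4 = (-363 - 3(-171)) / -2 = 150/-2 = -75
u_3 = (-171 - 3(-75)) / -2 = 54/-2 = -27
u_2 = (-75 - 3(-27)) / -2 = 6/-2 = -3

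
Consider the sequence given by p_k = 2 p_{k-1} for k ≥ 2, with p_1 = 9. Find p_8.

p_2 = 2*9 = 18
p_3 = 2*18 = 36
p_4 = 2*36 = 72
p_5 = 2*72 = 144
p_6 = 2*144 = 288
p_7 = 2*288 = 576
p_8 = 2*576 = 1152

1152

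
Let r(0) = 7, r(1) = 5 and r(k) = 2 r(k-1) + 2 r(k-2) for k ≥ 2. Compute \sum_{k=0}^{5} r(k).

702

r(2) = 2·5 + 2·7 = 24
r(3) = 2·24 + 2·5 = 58
r(4) = 2·58 + 2·24 = 164
r(5) = 2·164 + 2·58 = 444
Sum = 7 + 5 + 24 + 58 + 164 + 444 = 702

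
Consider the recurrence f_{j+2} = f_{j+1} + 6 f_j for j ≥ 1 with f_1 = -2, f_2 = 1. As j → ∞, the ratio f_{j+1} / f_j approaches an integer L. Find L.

The characteristic equation is r^2 - r - 6 = 0, which factors as (r - 3)(r + 2) = 0.
So the roots are 3 and -2. Since |3| > |-2| and the coefficient of 3^j is non-zero, the ratio tends to 3.

3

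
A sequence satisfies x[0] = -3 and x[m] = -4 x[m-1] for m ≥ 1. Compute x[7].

x[1] = -4·(-3) = 12
x[2] = -4·12 = -48
x[3] = -4·(-48) = 192
x[4] = -4·192 = -768
x[5] = -4·(-768) = 3072
x[6] = -4·3072 = -12288
x[7] = -4·(-12288) = 49152

49152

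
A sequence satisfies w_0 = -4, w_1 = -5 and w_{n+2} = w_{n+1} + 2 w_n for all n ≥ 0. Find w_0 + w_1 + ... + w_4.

w_2 = (-5) + 2·(-4) = -13
w_3 = (-13) + 2·(-5) = -23
w_4 = (-23) + 2·(-13) = -49
Sum = (-4) + (-5) + (-13) + (-23) + (-49) = -94

-94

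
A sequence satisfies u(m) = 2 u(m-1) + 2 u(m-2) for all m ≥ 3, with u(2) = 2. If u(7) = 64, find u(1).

Let u(1) = x.
u(3) = 4 + 2x
u(4) = 12 + 4x
u(5) = 32 + 12x
u(6) = 88 + 32x
u(7) = 240 + 88x
So 240 + 88x = 64, giving x = -2.

-2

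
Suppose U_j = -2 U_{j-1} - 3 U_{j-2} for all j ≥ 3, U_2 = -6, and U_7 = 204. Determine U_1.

8

Let U_1 = v.
U_3 = 12 - 3v
U_4 = -6 + 6v
U_5 = -24 - 3v
U_6 = 66 - 12v
U_7 = -60 + 33v
So -60 + 33v = 204, giving v = 8.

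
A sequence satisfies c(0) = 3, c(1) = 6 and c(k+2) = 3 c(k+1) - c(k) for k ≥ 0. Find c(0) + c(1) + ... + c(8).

c(2) = 3·6 - 3 = 15
c(3) = 3·15 - 6 = 39
c(4) = 3·39 - 15 = 102
c(5) = 3·102 - 39 = 267
c(6) = 3·267 - 102 = 699
c(7) = 3·699 - 267 = 1830
c(8) = 3·1830 - 699 = 4791
Sum = 3 + 6 + 15 + 39 + 102 + 267 + 699 + 1830 + 4791 = 7752

7752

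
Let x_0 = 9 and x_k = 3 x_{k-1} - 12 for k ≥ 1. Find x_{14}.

The fixed point is -12/(1 - 3) = 6, so x_k - 6 = 3(x_{k-1} - 6).
Hence x_k = 3·3^k + 6.
x_{14} = 3·3^{14} + 6 = 3·4782969 + 6 = 14348913.

14348913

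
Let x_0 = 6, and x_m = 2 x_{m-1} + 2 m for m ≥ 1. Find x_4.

148

x_1 = 2*6 + 2 = 14
x_2 = 2*14 + 4 = 32
x_3 = 2*32 + 6 = 70
x_4 = 2*70 + 8 = 148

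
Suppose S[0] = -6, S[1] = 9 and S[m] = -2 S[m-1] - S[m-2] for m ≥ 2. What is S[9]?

S[2] = -2·9 - (-6) = -12
S[3] = -2·(-12) - 9 = 15
S[4] = -2·15 - (-12) = -18
S[5] = -2·(-18) - 15 = 21
S[6] = -2·21 - (-18) = -24
S[7] = -2·(-24) - 21 = 27
S[8] = -2·27 - (-24) = -30
S[9] = -2·(-30) - 27 = 33

33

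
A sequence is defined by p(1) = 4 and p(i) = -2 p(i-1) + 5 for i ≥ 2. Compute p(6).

-73

p(2) = -2*4 + 5 = -3
p(3) = -2*(-3) + 5 = 11
p(4) = -2*11 + 5 = -17
p(5) = -2*(-17) + 5 = 39
p(6) = -2*39 + 5 = -73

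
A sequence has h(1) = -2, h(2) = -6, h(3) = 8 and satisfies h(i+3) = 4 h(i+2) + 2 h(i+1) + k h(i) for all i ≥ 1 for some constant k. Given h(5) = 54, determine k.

h(4) = 20 - 2k
h(5) = 96 - 14k
So 96 - 14k = 54, giving k = 3.

3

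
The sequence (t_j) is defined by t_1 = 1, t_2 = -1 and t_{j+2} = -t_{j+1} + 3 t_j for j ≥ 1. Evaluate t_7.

97

t_3 = -(-1) + 3*1 = 4
t_4 = -4 + 3*(-1) = -7
t_5 = -(-7) + 3*4 = 19
t_6 = -19 + 3*(-7) = -40
t_7 = -(-40) + 3*19 = 97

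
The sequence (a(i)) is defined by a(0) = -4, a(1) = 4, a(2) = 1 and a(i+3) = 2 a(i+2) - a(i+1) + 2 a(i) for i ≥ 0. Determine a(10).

a(3) = 2(1) - 4 + 2(-4) = -10
a(4) = 2(-10) - 1 + 2(4) = -13
a(5) = 2(-13) - (-10) + 2(1) = -14
a(6) = 2(-14) - (-13) + 2(-10) = -35
a(7) = 2(-35) - (-14) + 2(-13) = -82
a(8) = 2(-82) - (-35) + 2(-14) = -157
a(9) = 2(-157) - (-82) + 2(-35) = -302
a(10) = 2(-302) - (-157) + 2(-82) = -611

-611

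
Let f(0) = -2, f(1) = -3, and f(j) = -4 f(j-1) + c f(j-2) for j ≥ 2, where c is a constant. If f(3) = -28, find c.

f(2) = 12 - 2c
f(3) = -48 + 5c
So -48 + 5c = -28, giving c = 4.

4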